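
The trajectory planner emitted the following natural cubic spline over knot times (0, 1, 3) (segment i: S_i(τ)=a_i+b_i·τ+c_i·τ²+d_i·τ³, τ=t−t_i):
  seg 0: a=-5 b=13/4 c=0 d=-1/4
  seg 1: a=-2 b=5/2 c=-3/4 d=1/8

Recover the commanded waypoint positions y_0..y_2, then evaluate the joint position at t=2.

y_0=-5 y_1=-2 y_2=1
S(2) = -1/8

y_0 = S_0(0) = a_0 = -5
y_1 = S_1(0) = a_1 = -2
y_2 = S_1(2) = 1
t_q=2 is in segment 1 (τ=1); S_1(τ)=-1/8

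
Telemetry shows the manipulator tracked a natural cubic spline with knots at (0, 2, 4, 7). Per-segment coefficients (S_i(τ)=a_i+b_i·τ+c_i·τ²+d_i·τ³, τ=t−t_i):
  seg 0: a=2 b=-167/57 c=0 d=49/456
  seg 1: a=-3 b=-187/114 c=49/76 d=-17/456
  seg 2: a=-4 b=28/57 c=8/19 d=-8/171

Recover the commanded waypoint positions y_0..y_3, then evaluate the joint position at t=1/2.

y_0=2 y_1=-3 y_2=-4 y_3=0
S(1/2) = 667/1216

y_0 = S_0(0) = a_0 = 2
y_1 = S_1(0) = a_1 = -3
y_2 = S_2(0) = a_2 = -4
y_3 = S_2(3) = 0
t_q=1/2 is in segment 0 (τ=1/2); S_0(τ)=667/1216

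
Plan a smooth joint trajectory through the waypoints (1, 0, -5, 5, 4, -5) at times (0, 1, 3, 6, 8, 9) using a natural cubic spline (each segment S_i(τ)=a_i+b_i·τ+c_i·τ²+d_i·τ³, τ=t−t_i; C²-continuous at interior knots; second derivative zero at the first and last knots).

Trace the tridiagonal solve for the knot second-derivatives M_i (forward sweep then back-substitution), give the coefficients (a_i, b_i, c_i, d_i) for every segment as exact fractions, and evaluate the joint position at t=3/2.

Δ: Δ0=-1, Δ1=-5/2, Δ2=10/3, Δ3=-1/2, Δ4=-9
row 1: diag=6, rhs=-9; c'=1/3, d'=-3/2
row 2: denom=10−2·1/3=28/3; d'=(35−2·-3/2)/(28/3)=57/14
row 3: denom=10−3·9/28=253/28; d'=(-23−3·57/14)/(253/28)=-986/253
row 4: denom=6−2·56/253=1406/253; d'=(-51−2·-986/253)/(1406/253)=-10931/1406
back: M4=-10931/1406
back: M3=-986/253−56/253·-10931/1406=-1530/703
back: M2=57/14−9/28·-1530/703=3354/703
back: M1=-3/2−1/3·3354/703=-4345/1406
M: M0=0, M1=-4345/1406, M2=3354/703, M3=-1530/703, M4=-10931/1406, M5=0
seg 0: a=1, c=M0/2=0, d=(M1−M0)/(6·1)=-4345/8436, b=Δ0−h0·(2M0+M1)/6=-4091/8436
seg 1: a=0, c=M1/2=-4345/2812, d=(M2−M1)/(6·2)=11053/16872, b=Δ1−h1·(2M1+M2)/6=-8563/4218
seg 2: a=-5, c=M2/2=1677/703, d=(M3−M2)/(6·3)=-22/57, b=Δ2−h2·(2M2+M3)/6=-737/2109
seg 3: a=5, c=M3/2=-765/703, d=(M4−M3)/(6·2)=-7871/16872, b=Δ3−h3·(2M3+M4)/6=7471/2109
seg 4: a=4, c=M4/2=-10931/2812, d=(M5−M4)/(6·1)=10931/8436, b=Δ4−h4·(2M4+M5)/6=-27031/4218
t_q=3/2 → seg 1, τ=1/2; S=0+-8563/4218·τ+-4345/2812·τ²+11053/16872·τ³=-59365/44992

  seg 0: a=1 b=-4091/8436 c=0 d=-4345/8436
  seg 1: a=0 b=-8563/4218 c=-4345/2812 d=11053/16872
  seg 2: a=-5 b=-737/2109 c=1677/703 d=-22/57
  seg 3: a=5 b=7471/2109 c=-765/703 d=-7871/16872
  seg 4: a=4 b=-27031/4218 c=-10931/2812 d=10931/8436
S(3/2) = -59365/44992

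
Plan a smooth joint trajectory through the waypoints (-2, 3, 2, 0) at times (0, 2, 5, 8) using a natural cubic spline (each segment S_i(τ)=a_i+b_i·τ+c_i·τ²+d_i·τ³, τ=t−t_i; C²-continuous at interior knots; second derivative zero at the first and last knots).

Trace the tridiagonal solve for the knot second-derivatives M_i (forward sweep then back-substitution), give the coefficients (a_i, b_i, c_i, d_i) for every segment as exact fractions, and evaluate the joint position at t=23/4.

  seg 0: a=-2 b=229/74 c=0 d=-11/74
  seg 1: a=3 b=97/74 c=-33/37 d=229/1998
  seg 2: a=2 b=-35/37 c=31/222 d=-31/1998
S(23/4) = 6453/4736

Δ: Δ0=5/2, Δ1=-1/3, Δ2=-2/3
row 1: diag=10, rhs=-17; c'=3/10, d'=-17/10
row 2: denom=12−3·3/10=111/10; d'=(-2−3·-17/10)/(111/10)=31/111
back: M2=31/111
back: M1=-17/10−3/10·31/111=-66/37
M: M0=0, M1=-66/37, M2=31/111, M3=0
seg 0: a=-2, c=M0/2=0, d=(M1−M0)/(6·2)=-11/74, b=Δ0−h0·(2M0+M1)/6=229/74
seg 1: a=3, c=M1/2=-33/37, d=(M2−M1)/(6·3)=229/1998, b=Δ1−h1·(2M1+M2)/6=97/74
seg 2: a=2, c=M2/2=31/222, d=(M3−M2)/(6·3)=-31/1998, b=Δ2−h2·(2M2+M3)/6=-35/37
t_q=23/4 → seg 2, τ=3/4; S=2+-35/37·τ+31/222·τ²+-31/1998·τ³=6453/4736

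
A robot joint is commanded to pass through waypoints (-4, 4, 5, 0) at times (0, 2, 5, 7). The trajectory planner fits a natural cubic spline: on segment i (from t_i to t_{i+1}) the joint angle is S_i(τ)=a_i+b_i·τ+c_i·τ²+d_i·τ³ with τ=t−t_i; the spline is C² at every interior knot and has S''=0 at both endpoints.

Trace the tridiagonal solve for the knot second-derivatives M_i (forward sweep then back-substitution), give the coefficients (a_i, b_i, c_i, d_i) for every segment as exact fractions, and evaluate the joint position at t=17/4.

Δ: Δ0=4, Δ1=1/3, Δ2=-5/2
row 1: diag=10, rhs=-22; c'=3/10, d'=-11/5
row 2: denom=10−3·3/10=91/10; d'=(-17−3·-11/5)/(91/10)=-8/7
back: M2=-8/7
back: M1=-11/5−3/10·-8/7=-13/7
M: M0=0, M1=-13/7, M2=-8/7, M3=0
seg 0: a=-4, c=M0/2=0, d=(M1−M0)/(6·2)=-13/84, b=Δ0−h0·(2M0+M1)/6=97/21
seg 1: a=4, c=M1/2=-13/14, d=(M2−M1)/(6·3)=5/126, b=Δ1−h1·(2M1+M2)/6=58/21
seg 2: a=5, c=M2/2=-4/7, d=(M3−M2)/(6·2)=2/21, b=Δ2−h2·(2M2+M3)/6=-73/42
t_q=17/4 → seg 1, τ=9/4; S=4+58/21·τ+-13/14·τ²+5/126·τ³=5345/896

  seg 0: a=-4 b=97/21 c=0 d=-13/84
  seg 1: a=4 b=58/21 c=-13/14 d=5/126
  seg 2: a=5 b=-73/42 c=-4/7 d=2/21
S(17/4) = 5345/896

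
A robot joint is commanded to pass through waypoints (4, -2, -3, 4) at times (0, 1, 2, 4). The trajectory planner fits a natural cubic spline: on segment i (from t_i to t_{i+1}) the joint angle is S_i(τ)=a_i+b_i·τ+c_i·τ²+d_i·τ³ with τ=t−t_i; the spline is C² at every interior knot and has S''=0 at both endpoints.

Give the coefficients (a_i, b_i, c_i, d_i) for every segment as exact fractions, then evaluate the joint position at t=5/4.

  seg 0: a=4 b=-327/46 c=0 d=51/46
  seg 1: a=-2 b=-87/23 c=153/46 d=-25/46
  seg 2: a=-3 b=57/46 c=39/23 d=-13/46
S(5/4) = -8085/2944

Δ: Δ0=-6, Δ1=-1, Δ2=7/2
row 1: diag=4, rhs=30; c'=1/4, d'=15/2
row 2: denom=6−1·1/4=23/4; d'=(27−1·15/2)/(23/4)=78/23
back: M2=78/23
back: M1=15/2−1/4·78/23=153/23
M: M0=0, M1=153/23, M2=78/23, M3=0
seg 0: a=4, c=M0/2=0, d=(M1−M0)/(6·1)=51/46, b=Δ0−h0·(2M0+M1)/6=-327/46
seg 1: a=-2, c=M1/2=153/46, d=(M2−M1)/(6·1)=-25/46, b=Δ1−h1·(2M1+M2)/6=-87/23
seg 2: a=-3, c=M2/2=39/23, d=(M3−M2)/(6·2)=-13/46, b=Δ2−h2·(2M2+M3)/6=57/46
t_q=5/4 → seg 1, τ=1/4; S=-2+-87/23·τ+153/46·τ²+-25/46·τ³=-8085/2944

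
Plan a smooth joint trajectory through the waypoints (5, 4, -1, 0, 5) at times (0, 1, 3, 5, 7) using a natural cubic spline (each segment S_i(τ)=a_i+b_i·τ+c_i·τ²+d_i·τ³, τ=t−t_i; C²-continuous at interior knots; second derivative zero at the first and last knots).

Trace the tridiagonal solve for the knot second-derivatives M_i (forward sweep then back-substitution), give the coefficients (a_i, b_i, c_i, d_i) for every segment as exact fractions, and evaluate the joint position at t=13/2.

  seg 0: a=5 b=-99/164 c=0 d=-65/164
  seg 1: a=4 b=-147/82 c=-195/164 d=137/328
  seg 2: a=-1 b=-63/41 c=54/41 d=-49/328
  seg 3: a=0 b=159/82 c=69/164 d=-23/328
S(13/2) = 9495/2624

Δ: Δ0=-1, Δ1=-5/2, Δ2=1/2, Δ3=5/2
row 1: diag=6, rhs=-9; c'=1/3, d'=-3/2
row 2: denom=8−2·1/3=22/3; d'=(18−2·-3/2)/(22/3)=63/22
row 3: denom=8−2·3/11=82/11; d'=(12−2·63/22)/(82/11)=69/82
back: M3=69/82
back: M2=63/22−3/11·69/82=108/41
back: M1=-3/2−1/3·108/41=-195/82
M: M0=0, M1=-195/82, M2=108/41, M3=69/82, M4=0
seg 0: a=5, c=M0/2=0, d=(M1−M0)/(6·1)=-65/164, b=Δ0−h0·(2M0+M1)/6=-99/164
seg 1: a=4, c=M1/2=-195/164, d=(M2−M1)/(6·2)=137/328, b=Δ1−h1·(2M1+M2)/6=-147/82
seg 2: a=-1, c=M2/2=54/41, d=(M3−M2)/(6·2)=-49/328, b=Δ2−h2·(2M2+M3)/6=-63/41
seg 3: a=0, c=M3/2=69/164, d=(M4−M3)/(6·2)=-23/328, b=Δ3−h3·(2M3+M4)/6=159/82
t_q=13/2 → seg 3, τ=3/2; S=0+159/82·τ+69/164·τ²+-23/328·τ³=9495/2624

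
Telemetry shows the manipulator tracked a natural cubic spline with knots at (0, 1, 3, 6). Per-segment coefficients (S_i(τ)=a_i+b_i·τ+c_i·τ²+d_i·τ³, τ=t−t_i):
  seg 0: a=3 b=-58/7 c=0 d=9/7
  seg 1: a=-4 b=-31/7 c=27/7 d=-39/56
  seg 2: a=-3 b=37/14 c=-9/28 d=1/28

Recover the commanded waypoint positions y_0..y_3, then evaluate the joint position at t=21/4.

y_0=3 y_1=-4 y_2=-3 y_3=3
S(21/4) = 3093/1792

y_0 = S_0(0) = a_0 = 3
y_1 = S_1(0) = a_1 = -4
y_2 = S_2(0) = a_2 = -3
y_3 = S_2(3) = 3
t_q=21/4 is in segment 2 (τ=9/4); S_2(τ)=3093/1792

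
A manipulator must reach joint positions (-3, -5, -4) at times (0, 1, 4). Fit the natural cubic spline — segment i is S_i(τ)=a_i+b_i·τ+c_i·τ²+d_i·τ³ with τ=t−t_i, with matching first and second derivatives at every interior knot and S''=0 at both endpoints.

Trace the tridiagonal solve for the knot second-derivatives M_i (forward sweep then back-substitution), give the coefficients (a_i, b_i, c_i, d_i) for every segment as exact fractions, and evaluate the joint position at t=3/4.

  seg 0: a=-3 b=-55/24 c=0 d=7/24
  seg 1: a=-5 b=-17/12 c=7/8 d=-7/72
S(3/4) = -2353/512

Δ: Δ0=-2, Δ1=1/3
row 1: diag=8, rhs=14; c'=3/8, d'=7/4
back: M1=7/4
M: M0=0, M1=7/4, M2=0
seg 0: a=-3, c=M0/2=0, d=(M1−M0)/(6·1)=7/24, b=Δ0−h0·(2M0+M1)/6=-55/24
seg 1: a=-5, c=M1/2=7/8, d=(M2−M1)/(6·3)=-7/72, b=Δ1−h1·(2M1+M2)/6=-17/12
t_q=3/4 → seg 0, τ=3/4; S=-3+-55/24·τ+0·τ²+7/24·τ³=-2353/512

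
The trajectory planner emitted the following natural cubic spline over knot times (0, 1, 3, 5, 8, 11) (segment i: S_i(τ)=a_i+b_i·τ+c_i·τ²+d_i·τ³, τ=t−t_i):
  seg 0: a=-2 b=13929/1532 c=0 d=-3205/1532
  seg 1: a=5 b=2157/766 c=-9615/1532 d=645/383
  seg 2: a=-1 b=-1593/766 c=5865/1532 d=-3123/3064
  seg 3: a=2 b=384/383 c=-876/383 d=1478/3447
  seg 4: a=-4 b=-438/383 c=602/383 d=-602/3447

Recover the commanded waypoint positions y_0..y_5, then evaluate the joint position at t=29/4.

y_0 = S_0(0) = a_0 = -2
y_1 = S_1(0) = a_1 = 5
y_2 = S_2(0) = a_2 = -1
y_3 = S_3(0) = a_3 = 2
y_4 = S_4(0) = a_4 = -4
y_5 = S_4(3) = 2
t_q=29/4 is in segment 3 (τ=9/4); S_3(τ)=-29893/12256

y_0=-2 y_1=5 y_2=-1 y_3=2 y_4=-4 y_5=2
S(29/4) = -29893/12256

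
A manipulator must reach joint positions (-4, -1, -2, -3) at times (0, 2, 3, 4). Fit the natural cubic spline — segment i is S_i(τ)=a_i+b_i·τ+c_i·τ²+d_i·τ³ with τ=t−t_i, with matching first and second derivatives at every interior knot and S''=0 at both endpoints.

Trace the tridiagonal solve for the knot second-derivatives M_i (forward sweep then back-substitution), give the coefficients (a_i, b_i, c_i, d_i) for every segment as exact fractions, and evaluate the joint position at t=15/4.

Δ: Δ0=3/2, Δ1=-1, Δ2=-1
row 1: diag=6, rhs=-15; c'=1/6, d'=-5/2
row 2: denom=4−1·1/6=23/6; d'=(0−1·-5/2)/(23/6)=15/23
back: M2=15/23
back: M1=-5/2−1/6·15/23=-60/23
M: M0=0, M1=-60/23, M2=15/23, M3=0
seg 0: a=-4, c=M0/2=0, d=(M1−M0)/(6·2)=-5/23, b=Δ0−h0·(2M0+M1)/6=109/46
seg 1: a=-1, c=M1/2=-30/23, d=(M2−M1)/(6·1)=25/46, b=Δ1−h1·(2M1+M2)/6=-11/46
seg 2: a=-2, c=M2/2=15/46, d=(M3−M2)/(6·1)=-5/46, b=Δ2−h2·(2M2+M3)/6=-28/23
t_q=15/4 → seg 2, τ=3/4; S=-2+-28/23·τ+15/46·τ²+-5/46·τ³=-8171/2944

  seg 0: a=-4 b=109/46 c=0 d=-5/23
  seg 1: a=-1 b=-11/46 c=-30/23 d=25/46
  seg 2: a=-2 b=-28/23 c=15/46 d=-5/46
S(15/4) = -8171/2944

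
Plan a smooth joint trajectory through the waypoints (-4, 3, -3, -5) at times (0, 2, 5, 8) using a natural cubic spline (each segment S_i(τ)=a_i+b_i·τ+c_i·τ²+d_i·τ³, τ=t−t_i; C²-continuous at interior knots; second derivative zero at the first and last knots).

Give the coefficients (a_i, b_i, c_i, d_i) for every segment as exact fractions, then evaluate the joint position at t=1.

  seg 0: a=-4 b=1057/222 c=0 d=-35/111
  seg 1: a=3 b=217/222 c=-70/37 d=599/1998
  seg 2: a=-3 b=-253/111 c=179/222 d=-179/1998
S(1) = 33/74

Δ: Δ0=7/2, Δ1=-2, Δ2=-2/3
row 1: diag=10, rhs=-33; c'=3/10, d'=-33/10
row 2: denom=12−3·3/10=111/10; d'=(8−3·-33/10)/(111/10)=179/111
back: M2=179/111
back: M1=-33/10−3/10·179/111=-140/37
M: M0=0, M1=-140/37, M2=179/111, M3=0
seg 0: a=-4, c=M0/2=0, d=(M1−M0)/(6·2)=-35/111, b=Δ0−h0·(2M0+M1)/6=1057/222
seg 1: a=3, c=M1/2=-70/37, d=(M2−M1)/(6·3)=599/1998, b=Δ1−h1·(2M1+M2)/6=217/222
seg 2: a=-3, c=M2/2=179/222, d=(M3−M2)/(6·3)=-179/1998, b=Δ2−h2·(2M2+M3)/6=-253/111
t_q=1 → seg 0, τ=1; S=-4+1057/222·τ+0·τ²+-35/111·τ³=33/74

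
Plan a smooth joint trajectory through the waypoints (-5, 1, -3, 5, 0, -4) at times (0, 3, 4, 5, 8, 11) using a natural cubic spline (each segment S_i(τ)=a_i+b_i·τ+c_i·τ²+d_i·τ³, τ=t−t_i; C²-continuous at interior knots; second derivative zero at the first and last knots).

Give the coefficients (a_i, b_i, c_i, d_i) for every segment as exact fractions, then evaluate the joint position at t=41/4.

Δ: Δ0=2, Δ1=-4, Δ2=8, Δ3=-5/3, Δ4=-4/3
row 1: diag=8, rhs=-36; c'=1/8, d'=-9/2
row 2: denom=4−1·1/8=31/8; d'=(72−1·-9/2)/(31/8)=612/31
row 3: denom=8−1·8/31=240/31; d'=(-58−1·612/31)/(240/31)=-241/24
row 4: denom=12−3·31/80=867/80; d'=(2−3·-241/24)/(867/80)=2570/867
back: M4=2570/867
back: M3=-241/24−31/80·2570/867=-3234/289
back: M2=612/31−8/31·-3234/289=6540/289
back: M1=-9/2−1/8·6540/289=-2118/289
M: M0=0, M1=-2118/289, M2=6540/289, M3=-3234/289, M4=2570/867, M5=0
seg 0: a=-5, c=M0/2=0, d=(M1−M0)/(6·3)=-353/867, b=Δ0−h0·(2M0+M1)/6=1637/289
seg 1: a=1, c=M1/2=-1059/289, d=(M2−M1)/(6·1)=1443/289, b=Δ1−h1·(2M1+M2)/6=-1540/289
seg 2: a=-3, c=M2/2=3270/289, d=(M3−M2)/(6·1)=-1629/289, b=Δ2−h2·(2M2+M3)/6=671/289
seg 3: a=5, c=M3/2=-1617/289, d=(M4−M3)/(6·3)=6136/7803, b=Δ3−h3·(2M3+M4)/6=2324/289
seg 4: a=0, c=M4/2=1285/867, d=(M5−M4)/(6·3)=-1285/7803, b=Δ4−h4·(2M4+M5)/6=-1242/289
t_q=41/4 → seg 4, τ=9/4; S=0+-1242/289·τ+1285/867·τ²+-1285/7803·τ³=-74763/18496

  seg 0: a=-5 b=1637/289 c=0 d=-353/867
  seg 1: a=1 b=-1540/289 c=-1059/289 d=1443/289
  seg 2: a=-3 b=671/289 c=3270/289 d=-1629/289
  seg 3: a=5 b=2324/289 c=-1617/289 d=6136/7803
  seg 4: a=0 b=-1242/289 c=1285/867 d=-1285/7803
S(41/4) = -74763/18496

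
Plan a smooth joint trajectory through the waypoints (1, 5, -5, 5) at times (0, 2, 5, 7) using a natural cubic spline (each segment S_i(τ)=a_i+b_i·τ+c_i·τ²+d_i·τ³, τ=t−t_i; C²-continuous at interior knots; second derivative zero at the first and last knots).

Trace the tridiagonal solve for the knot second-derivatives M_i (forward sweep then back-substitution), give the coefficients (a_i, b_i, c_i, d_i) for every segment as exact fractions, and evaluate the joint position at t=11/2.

  seg 0: a=1 b=1016/273 c=0 d=-235/546
  seg 1: a=5 b=-394/273 c=-235/91 d=41/63
  seg 2: a=-5 b=173/273 c=298/91 d=-149/273
S(11/2) = -409/104

Δ: Δ0=2, Δ1=-10/3, Δ2=5
row 1: diag=10, rhs=-32; c'=3/10, d'=-16/5
row 2: denom=10−3·3/10=91/10; d'=(50−3·-16/5)/(91/10)=596/91
back: M2=596/91
back: M1=-16/5−3/10·596/91=-470/91
M: M0=0, M1=-470/91, M2=596/91, M3=0
seg 0: a=1, c=M0/2=0, d=(M1−M0)/(6·2)=-235/546, b=Δ0−h0·(2M0+M1)/6=1016/273
seg 1: a=5, c=M1/2=-235/91, d=(M2−M1)/(6·3)=41/63, b=Δ1−h1·(2M1+M2)/6=-394/273
seg 2: a=-5, c=M2/2=298/91, d=(M3−M2)/(6·2)=-149/273, b=Δ2−h2·(2M2+M3)/6=173/273
t_q=11/2 → seg 2, τ=1/2; S=-5+173/273·τ+298/91·τ²+-149/273·τ³=-409/104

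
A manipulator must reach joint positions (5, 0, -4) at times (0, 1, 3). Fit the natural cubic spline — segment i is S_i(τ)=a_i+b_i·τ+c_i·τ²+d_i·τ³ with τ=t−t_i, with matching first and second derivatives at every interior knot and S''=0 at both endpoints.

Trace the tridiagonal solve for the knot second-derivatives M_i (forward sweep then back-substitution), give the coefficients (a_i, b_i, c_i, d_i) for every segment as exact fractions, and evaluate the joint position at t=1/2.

  seg 0: a=5 b=-11/2 c=0 d=1/2
  seg 1: a=0 b=-4 c=3/2 d=-1/4
S(1/2) = 37/16

Δ: Δ0=-5, Δ1=-2
row 1: diag=6, rhs=18; c'=1/3, d'=3
back: M1=3
M: M0=0, M1=3, M2=0
seg 0: a=5, c=M0/2=0, d=(M1−M0)/(6·1)=1/2, b=Δ0−h0·(2M0+M1)/6=-11/2
seg 1: a=0, c=M1/2=3/2, d=(M2−M1)/(6·2)=-1/4, b=Δ1−h1·(2M1+M2)/6=-4
t_q=1/2 → seg 0, τ=1/2; S=5+-11/2·τ+0·τ²+1/2·τ³=37/16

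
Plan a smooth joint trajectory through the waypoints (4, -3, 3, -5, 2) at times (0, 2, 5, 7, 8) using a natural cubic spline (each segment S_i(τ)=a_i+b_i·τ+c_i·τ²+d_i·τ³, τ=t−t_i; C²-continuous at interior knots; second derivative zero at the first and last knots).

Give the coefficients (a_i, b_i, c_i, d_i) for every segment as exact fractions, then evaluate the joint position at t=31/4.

Δ: Δ0=-7/2, Δ1=2, Δ2=-4, Δ3=7
row 1: diag=10, rhs=33; c'=3/10, d'=33/10
row 2: denom=10−3·3/10=91/10; d'=(-36−3·33/10)/(91/10)=-459/91
row 3: denom=6−2·20/91=506/91; d'=(66−2·-459/91)/(506/91)=3462/253
back: M3=3462/253
back: M2=-459/91−20/91·3462/253=-2037/253
back: M1=33/10−3/10·-2037/253=1446/253
M: M0=0, M1=1446/253, M2=-2037/253, M3=3462/253, M4=0
seg 0: a=4, c=M0/2=0, d=(M1−M0)/(6·2)=241/506, b=Δ0−h0·(2M0+M1)/6=-2735/506
seg 1: a=-3, c=M1/2=723/253, d=(M2−M1)/(6·3)=-387/506, b=Δ1−h1·(2M1+M2)/6=157/506
seg 2: a=3, c=M2/2=-2037/506, d=(M3−M2)/(6·2)=1833/1012, b=Δ2−h2·(2M2+M3)/6=-808/253
seg 3: a=-5, c=M3/2=1731/253, d=(M4−M3)/(6·1)=-577/253, b=Δ3−h3·(2M3+M4)/6=617/253
t_q=31/4 → seg 3, τ=3/4; S=-5+617/253·τ+1731/253·τ²+-577/253·τ³=-4607/16192

  seg 0: a=4 b=-2735/506 c=0 d=241/506
  seg 1: a=-3 b=157/506 c=723/253 d=-387/506
  seg 2: a=3 b=-808/253 c=-2037/506 d=1833/1012
  seg 3: a=-5 b=617/253 c=1731/253 d=-577/253
S(31/4) = -4607/16192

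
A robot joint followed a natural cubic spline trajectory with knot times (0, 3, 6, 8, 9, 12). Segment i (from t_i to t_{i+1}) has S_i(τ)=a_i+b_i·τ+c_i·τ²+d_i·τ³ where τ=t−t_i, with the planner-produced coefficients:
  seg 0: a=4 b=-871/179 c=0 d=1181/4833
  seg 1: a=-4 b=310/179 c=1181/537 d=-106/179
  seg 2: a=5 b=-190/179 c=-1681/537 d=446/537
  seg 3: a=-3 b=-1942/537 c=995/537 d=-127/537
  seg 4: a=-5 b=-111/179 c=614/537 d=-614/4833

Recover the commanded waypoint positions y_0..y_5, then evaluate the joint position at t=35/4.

y_0 = S_0(0) = a_0 = 4
y_1 = S_1(0) = a_1 = -4
y_2 = S_2(0) = a_2 = 5
y_3 = S_3(0) = a_3 = -3
y_4 = S_4(0) = a_4 = -5
y_5 = S_4(3) = 0
t_q=35/4 is in segment 3 (τ=3/4); S_3(τ)=-54643/11456

y_0=4 y_1=-4 y_2=5 y_3=-3 y_4=-5 y_5=0
S(35/4) = -54643/11456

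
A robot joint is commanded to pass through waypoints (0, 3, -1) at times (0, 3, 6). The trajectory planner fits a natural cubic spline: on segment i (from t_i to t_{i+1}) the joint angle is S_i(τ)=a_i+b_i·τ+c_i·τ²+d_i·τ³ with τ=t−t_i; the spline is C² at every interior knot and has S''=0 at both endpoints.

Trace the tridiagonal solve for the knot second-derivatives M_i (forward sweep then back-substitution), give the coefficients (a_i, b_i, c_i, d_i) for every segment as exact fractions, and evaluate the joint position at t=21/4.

Δ: Δ0=1, Δ1=-4/3
row 1: diag=12, rhs=-14; c'=1/4, d'=-7/6
back: M1=-7/6
M: M0=0, M1=-7/6, M2=0
seg 0: a=0, c=M0/2=0, d=(M1−M0)/(6·3)=-7/108, b=Δ0−h0·(2M0+M1)/6=19/12
seg 1: a=3, c=M1/2=-7/12, d=(M2−M1)/(6·3)=7/108, b=Δ1−h1·(2M1+M2)/6=-1/6
t_q=21/4 → seg 1, τ=9/4; S=3+-1/6·τ+-7/12·τ²+7/108·τ³=105/256

  seg 0: a=0 b=19/12 c=0 d=-7/108
  seg 1: a=3 b=-1/6 c=-7/12 d=7/108
S(21/4) = 105/256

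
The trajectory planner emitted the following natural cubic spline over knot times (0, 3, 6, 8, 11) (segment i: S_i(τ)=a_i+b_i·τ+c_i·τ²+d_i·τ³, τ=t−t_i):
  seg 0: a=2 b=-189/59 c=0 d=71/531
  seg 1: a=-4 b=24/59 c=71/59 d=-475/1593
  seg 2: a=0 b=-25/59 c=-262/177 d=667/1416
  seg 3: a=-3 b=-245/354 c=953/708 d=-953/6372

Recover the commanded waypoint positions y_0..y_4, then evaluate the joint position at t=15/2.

y_0=2 y_1=-4 y_2=0 y_3=-3 y_4=3
S(15/2) = -8973/3776

y_0 = S_0(0) = a_0 = 2
y_1 = S_1(0) = a_1 = -4
y_2 = S_2(0) = a_2 = 0
y_3 = S_3(0) = a_3 = -3
y_4 = S_3(3) = 3
t_q=15/2 is in segment 2 (τ=3/2); S_2(τ)=-8973/3776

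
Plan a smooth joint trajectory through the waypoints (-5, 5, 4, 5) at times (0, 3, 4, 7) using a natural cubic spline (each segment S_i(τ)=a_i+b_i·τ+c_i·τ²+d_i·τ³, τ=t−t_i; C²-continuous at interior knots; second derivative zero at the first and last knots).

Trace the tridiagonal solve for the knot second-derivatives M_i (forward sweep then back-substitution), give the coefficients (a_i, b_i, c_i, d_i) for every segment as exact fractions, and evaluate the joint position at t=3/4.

  seg 0: a=-5 b=106/21 c=0 d=-4/21
  seg 1: a=5 b=-2/21 c=-12/7 d=17/21
  seg 2: a=4 b=-23/21 c=5/7 d=-5/63
S(3/4) = -145/112

Δ: Δ0=10/3, Δ1=-1, Δ2=1/3
row 1: diag=8, rhs=-26; c'=1/8, d'=-13/4
row 2: denom=8−1·1/8=63/8; d'=(8−1·-13/4)/(63/8)=10/7
back: M2=10/7
back: M1=-13/4−1/8·10/7=-24/7
M: M0=0, M1=-24/7, M2=10/7, M3=0
seg 0: a=-5, c=M0/2=0, d=(M1−M0)/(6·3)=-4/21, b=Δ0−h0·(2M0+M1)/6=106/21
seg 1: a=5, c=M1/2=-12/7, d=(M2−M1)/(6·1)=17/21, b=Δ1−h1·(2M1+M2)/6=-2/21
seg 2: a=4, c=M2/2=5/7, d=(M3−M2)/(6·3)=-5/63, b=Δ2−h2·(2M2+M3)/6=-23/21
t_q=3/4 → seg 0, τ=3/4; S=-5+106/21·τ+0·τ²+-4/21·τ³=-145/112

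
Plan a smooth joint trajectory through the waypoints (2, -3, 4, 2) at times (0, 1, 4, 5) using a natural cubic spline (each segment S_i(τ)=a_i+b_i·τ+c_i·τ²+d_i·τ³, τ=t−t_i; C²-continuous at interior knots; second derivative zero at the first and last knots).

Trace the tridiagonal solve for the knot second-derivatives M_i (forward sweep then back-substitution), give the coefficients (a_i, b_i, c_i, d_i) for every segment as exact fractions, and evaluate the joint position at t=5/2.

  seg 0: a=2 b=-208/33 c=0 d=43/33
  seg 1: a=-3 b=-79/33 c=43/11 d=-7/9
  seg 2: a=4 b=2/33 c=-34/11 d=34/33
S(5/2) = -37/88

Δ: Δ0=-5, Δ1=7/3, Δ2=-2
row 1: diag=8, rhs=44; c'=3/8, d'=11/2
row 2: denom=8−3·3/8=55/8; d'=(-26−3·11/2)/(55/8)=-68/11
back: M2=-68/11
back: M1=11/2−3/8·-68/11=86/11
M: M0=0, M1=86/11, M2=-68/11, M3=0
seg 0: a=2, c=M0/2=0, d=(M1−M0)/(6·1)=43/33, b=Δ0−h0·(2M0+M1)/6=-208/33
seg 1: a=-3, c=M1/2=43/11, d=(M2−M1)/(6·3)=-7/9, b=Δ1−h1·(2M1+M2)/6=-79/33
seg 2: a=4, c=M2/2=-34/11, d=(M3−M2)/(6·1)=34/33, b=Δ2−h2·(2M2+M3)/6=2/33
t_q=5/2 → seg 1, τ=3/2; S=-3+-79/33·τ+43/11·τ²+-7/9·τ³=-37/88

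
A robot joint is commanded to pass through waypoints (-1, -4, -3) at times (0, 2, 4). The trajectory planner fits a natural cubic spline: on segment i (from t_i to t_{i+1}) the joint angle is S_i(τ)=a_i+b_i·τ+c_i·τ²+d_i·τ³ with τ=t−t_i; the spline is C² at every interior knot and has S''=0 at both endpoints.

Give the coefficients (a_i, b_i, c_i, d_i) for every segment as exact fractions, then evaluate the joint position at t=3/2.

Δ: Δ0=-3/2, Δ1=1/2
row 1: diag=8, rhs=12; c'=1/4, d'=3/2
back: M1=3/2
M: M0=0, M1=3/2, M2=0
seg 0: a=-1, c=M0/2=0, d=(M1−M0)/(6·2)=1/8, b=Δ0−h0·(2M0+M1)/6=-2
seg 1: a=-4, c=M1/2=3/4, d=(M2−M1)/(6·2)=-1/8, b=Δ1−h1·(2M1+M2)/6=-1/2
t_q=3/2 → seg 0, τ=3/2; S=-1+-2·τ+0·τ²+1/8·τ³=-229/64

  seg 0: a=-1 b=-2 c=0 d=1/8
  seg 1: a=-4 b=-1/2 c=3/4 d=-1/8
S(3/2) = -229/64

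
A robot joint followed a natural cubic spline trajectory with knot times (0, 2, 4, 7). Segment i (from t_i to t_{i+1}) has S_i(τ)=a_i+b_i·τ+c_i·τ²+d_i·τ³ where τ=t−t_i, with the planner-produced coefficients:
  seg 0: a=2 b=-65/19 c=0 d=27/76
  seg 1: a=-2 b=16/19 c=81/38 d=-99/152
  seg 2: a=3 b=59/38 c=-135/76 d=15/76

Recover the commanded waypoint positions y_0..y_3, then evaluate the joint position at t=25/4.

y_0 = S_0(0) = a_0 = 2
y_1 = S_1(0) = a_1 = -2
y_2 = S_2(0) = a_2 = 3
y_3 = S_2(3) = -3
t_q=25/4 is in segment 2 (τ=9/4); S_2(τ)=-1221/4864

y_0=2 y_1=-2 y_2=3 y_3=-3
S(25/4) = -1221/4864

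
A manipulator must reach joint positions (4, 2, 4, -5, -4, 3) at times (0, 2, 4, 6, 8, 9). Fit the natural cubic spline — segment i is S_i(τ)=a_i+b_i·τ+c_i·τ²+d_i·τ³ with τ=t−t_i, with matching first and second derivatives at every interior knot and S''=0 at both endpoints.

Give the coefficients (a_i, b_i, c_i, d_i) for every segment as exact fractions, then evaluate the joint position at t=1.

  seg 0: a=4 b=-304/153 c=0 d=151/612
  seg 1: a=2 b=149/153 c=151/102 d=-449/612
  seg 2: a=4 b=-292/153 c=-149/51 d=995/1224
  seg 3: a=-5 b=-1175/306 c=133/68 d=131/1224
  seg 4: a=-4 b=806/153 c=265/102 d=-265/306
S(1) = 461/204

Δ: Δ0=-1, Δ1=1, Δ2=-9/2, Δ3=1/2, Δ4=7
row 1: diag=8, rhs=12; c'=1/4, d'=3/2
row 2: denom=8−2·1/4=15/2; d'=(-33−2·3/2)/(15/2)=-24/5
row 3: denom=8−2·4/15=112/15; d'=(30−2·-24/5)/(112/15)=297/56
row 4: denom=6−2·15/56=153/28; d'=(39−2·297/56)/(153/28)=265/51
back: M4=265/51
back: M3=297/56−15/56·265/51=133/34
back: M2=-24/5−4/15·133/34=-298/51
back: M1=3/2−1/4·-298/51=151/51
M: M0=0, M1=151/51, M2=-298/51, M3=133/34, M4=265/51, M5=0
seg 0: a=4, c=M0/2=0, d=(M1−M0)/(6·2)=151/612, b=Δ0−h0·(2M0+M1)/6=-304/153
seg 1: a=2, c=M1/2=151/102, d=(M2−M1)/(6·2)=-449/612, b=Δ1−h1·(2M1+M2)/6=149/153
seg 2: a=4, c=M2/2=-149/51, d=(M3−M2)/(6·2)=995/1224, b=Δ2−h2·(2M2+M3)/6=-292/153
seg 3: a=-5, c=M3/2=133/68, d=(M4−M3)/(6·2)=131/1224, b=Δ3−h3·(2M3+M4)/6=-1175/306
seg 4: a=-4, c=M4/2=265/102, d=(M5−M4)/(6·1)=-265/306, b=Δ4−h4·(2M4+M5)/6=806/153
t_q=1 → seg 0, τ=1; S=4+-304/153·τ+0·τ²+151/612·τ³=461/204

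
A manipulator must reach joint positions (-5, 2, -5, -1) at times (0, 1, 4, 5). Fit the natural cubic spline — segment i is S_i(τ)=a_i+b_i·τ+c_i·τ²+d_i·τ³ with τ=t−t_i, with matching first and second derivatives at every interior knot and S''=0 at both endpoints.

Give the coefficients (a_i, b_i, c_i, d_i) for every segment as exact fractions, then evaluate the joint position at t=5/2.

  seg 0: a=-5 b=1436/165 c=0 d=-281/165
  seg 1: a=2 b=593/165 c=-281/55 d=47/45
  seg 2: a=-5 b=188/165 c=236/55 d=-236/165
S(5/2) = -51/88

Δ: Δ0=7, Δ1=-7/3, Δ2=4
row 1: diag=8, rhs=-56; c'=3/8, d'=-7
row 2: denom=8−3·3/8=55/8; d'=(38−3·-7)/(55/8)=472/55
back: M2=472/55
back: M1=-7−3/8·472/55=-562/55
M: M0=0, M1=-562/55, M2=472/55, M3=0
seg 0: a=-5, c=M0/2=0, d=(M1−M0)/(6·1)=-281/165, b=Δ0−h0·(2M0+M1)/6=1436/165
seg 1: a=2, c=M1/2=-281/55, d=(M2−M1)/(6·3)=47/45, b=Δ1−h1·(2M1+M2)/6=593/165
seg 2: a=-5, c=M2/2=236/55, d=(M3−M2)/(6·1)=-236/165, b=Δ2−h2·(2M2+M3)/6=188/165
t_q=5/2 → seg 1, τ=3/2; S=2+593/165·τ+-281/55·τ²+47/45·τ³=-51/88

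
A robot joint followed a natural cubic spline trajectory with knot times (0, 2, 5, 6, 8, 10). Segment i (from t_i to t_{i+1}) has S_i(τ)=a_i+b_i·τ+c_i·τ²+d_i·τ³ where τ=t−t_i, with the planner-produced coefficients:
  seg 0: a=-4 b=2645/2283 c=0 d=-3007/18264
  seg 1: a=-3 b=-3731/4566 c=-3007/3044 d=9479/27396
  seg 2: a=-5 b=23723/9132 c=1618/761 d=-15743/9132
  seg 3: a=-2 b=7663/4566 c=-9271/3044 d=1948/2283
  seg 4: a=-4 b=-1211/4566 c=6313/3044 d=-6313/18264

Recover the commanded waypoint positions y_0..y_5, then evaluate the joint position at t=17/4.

y_0=-4 y_1=-3 y_2=-5 y_3=-2 y_4=-4 y_5=1
S(17/4) = -1149093/194816

y_0 = S_0(0) = a_0 = -4
y_1 = S_1(0) = a_1 = -3
y_2 = S_2(0) = a_2 = -5
y_3 = S_3(0) = a_3 = -2
y_4 = S_4(0) = a_4 = -4
y_5 = S_4(2) = 1
t_q=17/4 is in segment 1 (τ=9/4); S_1(τ)=-1149093/194816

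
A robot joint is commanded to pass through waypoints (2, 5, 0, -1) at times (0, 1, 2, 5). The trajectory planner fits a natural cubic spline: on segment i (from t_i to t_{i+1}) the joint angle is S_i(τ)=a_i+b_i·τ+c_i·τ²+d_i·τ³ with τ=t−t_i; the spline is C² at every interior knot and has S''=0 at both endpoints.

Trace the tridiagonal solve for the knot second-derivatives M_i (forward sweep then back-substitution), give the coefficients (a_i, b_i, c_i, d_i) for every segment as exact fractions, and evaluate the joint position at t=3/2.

Δ: Δ0=3, Δ1=-5, Δ2=-1/3
row 1: diag=4, rhs=-48; c'=1/4, d'=-12
row 2: denom=8−1·1/4=31/4; d'=(28−1·-12)/(31/4)=160/31
back: M2=160/31
back: M1=-12−1/4·160/31=-412/31
M: M0=0, M1=-412/31, M2=160/31, M3=0
seg 0: a=2, c=M0/2=0, d=(M1−M0)/(6·1)=-206/93, b=Δ0−h0·(2M0+M1)/6=485/93
seg 1: a=5, c=M1/2=-206/31, d=(M2−M1)/(6·1)=286/93, b=Δ1−h1·(2M1+M2)/6=-133/93
seg 2: a=0, c=M2/2=80/31, d=(M3−M2)/(6·3)=-80/279, b=Δ2−h2·(2M2+M3)/6=-511/93
t_q=3/2 → seg 1, τ=1/2; S=5+-133/93·τ+-206/31·τ²+286/93·τ³=373/124

  seg 0: a=2 b=485/93 c=0 d=-206/93
  seg 1: a=5 b=-133/93 c=-206/31 d=286/93
  seg 2: a=0 b=-511/93 c=80/31 d=-80/279
S(3/2) = 373/124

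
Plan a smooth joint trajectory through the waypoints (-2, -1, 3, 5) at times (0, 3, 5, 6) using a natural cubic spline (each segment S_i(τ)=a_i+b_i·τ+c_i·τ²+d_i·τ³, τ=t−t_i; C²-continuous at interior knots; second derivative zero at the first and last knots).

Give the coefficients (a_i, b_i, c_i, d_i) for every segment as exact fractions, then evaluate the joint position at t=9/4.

  seg 0: a=-2 b=-17/84 c=0 d=5/84
  seg 1: a=-1 b=59/42 c=15/28 d=-5/42
  seg 2: a=3 b=89/42 c=-5/28 d=5/84
S(9/4) = -455/256

Δ: Δ0=1/3, Δ1=2, Δ2=2
row 1: diag=10, rhs=10; c'=1/5, d'=1
row 2: denom=6−2·1/5=28/5; d'=(0−2·1)/(28/5)=-5/14
back: M2=-5/14
back: M1=1−1/5·-5/14=15/14
M: M0=0, M1=15/14, M2=-5/14, M3=0
seg 0: a=-2, c=M0/2=0, d=(M1−M0)/(6·3)=5/84, b=Δ0−h0·(2M0+M1)/6=-17/84
seg 1: a=-1, c=M1/2=15/28, d=(M2−M1)/(6·2)=-5/42, b=Δ1−h1·(2M1+M2)/6=59/42
seg 2: a=3, c=M2/2=-5/28, d=(M3−M2)/(6·1)=5/84, b=Δ2−h2·(2M2+M3)/6=89/42
t_q=9/4 → seg 0, τ=9/4; S=-2+-17/84·τ+0·τ²+5/84·τ³=-455/256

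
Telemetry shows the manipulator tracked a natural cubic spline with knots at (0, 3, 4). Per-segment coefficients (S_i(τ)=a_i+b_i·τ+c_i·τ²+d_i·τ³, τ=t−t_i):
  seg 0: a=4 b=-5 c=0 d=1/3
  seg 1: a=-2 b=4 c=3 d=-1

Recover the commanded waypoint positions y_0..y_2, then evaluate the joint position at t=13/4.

y_0 = S_0(0) = a_0 = 4
y_1 = S_1(0) = a_1 = -2
y_2 = S_1(1) = 4
t_q=13/4 is in segment 1 (τ=1/4); S_1(τ)=-53/64

y_0=4 y_1=-2 y_2=4
S(13/4) = -53/64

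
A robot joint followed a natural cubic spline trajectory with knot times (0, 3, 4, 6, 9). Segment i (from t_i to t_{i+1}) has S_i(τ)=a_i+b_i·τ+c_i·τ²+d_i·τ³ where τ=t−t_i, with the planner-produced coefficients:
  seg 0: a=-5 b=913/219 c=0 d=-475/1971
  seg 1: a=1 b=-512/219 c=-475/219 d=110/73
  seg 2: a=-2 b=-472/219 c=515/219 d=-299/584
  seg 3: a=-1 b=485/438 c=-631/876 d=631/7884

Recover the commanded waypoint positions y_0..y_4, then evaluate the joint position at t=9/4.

y_0=-5 y_1=1 y_2=-2 y_3=-1 y_4=-2
S(9/4) = 7639/4672

y_0 = S_0(0) = a_0 = -5
y_1 = S_1(0) = a_1 = 1
y_2 = S_2(0) = a_2 = -2
y_3 = S_3(0) = a_3 = -1
y_4 = S_3(3) = -2
t_q=9/4 is in segment 0 (τ=9/4); S_0(τ)=7639/4672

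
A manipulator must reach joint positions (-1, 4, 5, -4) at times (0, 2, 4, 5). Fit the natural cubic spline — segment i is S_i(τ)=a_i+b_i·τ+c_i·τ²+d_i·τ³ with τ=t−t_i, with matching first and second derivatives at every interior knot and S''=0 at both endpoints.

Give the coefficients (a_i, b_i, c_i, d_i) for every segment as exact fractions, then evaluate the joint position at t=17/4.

  seg 0: a=-1 b=24/11 c=0 d=7/88
  seg 1: a=4 b=69/22 c=21/44 d=-79/88
  seg 2: a=5 b=-63/11 c=-54/11 d=18/11
S(17/4) = 1157/352

Δ: Δ0=5/2, Δ1=1/2, Δ2=-9
row 1: diag=8, rhs=-12; c'=1/4, d'=-3/2
row 2: denom=6−2·1/4=11/2; d'=(-57−2·-3/2)/(11/2)=-108/11
back: M2=-108/11
back: M1=-3/2−1/4·-108/11=21/22
M: M0=0, M1=21/22, M2=-108/11, M3=0
seg 0: a=-1, c=M0/2=0, d=(M1−M0)/(6·2)=7/88, b=Δ0−h0·(2M0+M1)/6=24/11
seg 1: a=4, c=M1/2=21/44, d=(M2−M1)/(6·2)=-79/88, b=Δ1−h1·(2M1+M2)/6=69/22
seg 2: a=5, c=M2/2=-54/11, d=(M3−M2)/(6·1)=18/11, b=Δ2−h2·(2M2+M3)/6=-63/11
t_q=17/4 → seg 2, τ=1/4; S=5+-63/11·τ+-54/11·τ²+18/11·τ³=1157/352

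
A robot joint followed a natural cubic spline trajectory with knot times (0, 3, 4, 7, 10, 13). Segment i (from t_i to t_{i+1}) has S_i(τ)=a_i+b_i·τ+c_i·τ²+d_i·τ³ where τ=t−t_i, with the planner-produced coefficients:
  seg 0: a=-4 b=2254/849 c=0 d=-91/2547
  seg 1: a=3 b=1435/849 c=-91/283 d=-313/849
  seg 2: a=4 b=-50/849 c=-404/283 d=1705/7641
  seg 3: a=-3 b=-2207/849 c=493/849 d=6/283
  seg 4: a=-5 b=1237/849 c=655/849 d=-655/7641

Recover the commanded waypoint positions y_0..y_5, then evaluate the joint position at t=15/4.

y_0 = S_0(0) = a_0 = -4
y_1 = S_1(0) = a_1 = 3
y_2 = S_2(0) = a_2 = 4
y_3 = S_3(0) = a_3 = -3
y_4 = S_4(0) = a_4 = -5
y_5 = S_4(3) = 4
t_q=15/4 is in segment 1 (τ=3/4); S_1(τ)=71203/18112

y_0=-4 y_1=3 y_2=4 y_3=-3 y_4=-5 y_5=4
S(15/4) = 71203/18112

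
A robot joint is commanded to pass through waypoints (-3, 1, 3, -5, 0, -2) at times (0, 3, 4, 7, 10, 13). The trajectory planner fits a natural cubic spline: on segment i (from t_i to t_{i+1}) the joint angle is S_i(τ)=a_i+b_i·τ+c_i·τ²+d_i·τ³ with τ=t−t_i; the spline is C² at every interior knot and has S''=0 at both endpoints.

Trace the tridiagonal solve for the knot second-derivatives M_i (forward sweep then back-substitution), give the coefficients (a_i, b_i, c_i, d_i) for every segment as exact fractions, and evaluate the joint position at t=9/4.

Δ: Δ0=4/3, Δ1=2, Δ2=-8/3, Δ3=5/3, Δ4=-2/3
row 1: diag=8, rhs=4; c'=1/8, d'=1/2
row 2: denom=8−1·1/8=63/8; d'=(-28−1·1/2)/(63/8)=-76/21
row 3: denom=12−3·8/21=76/7; d'=(26−3·-76/21)/(76/7)=129/38
row 4: denom=12−3·21/76=849/76; d'=(-14−3·129/38)/(849/76)=-1838/849
back: M4=-1838/849
back: M3=129/38−21/76·-1838/849=1130/283
back: M2=-76/21−8/21·1130/283=-4364/849
back: M1=1/2−1/8·-4364/849=970/849
M: M0=0, M1=970/849, M2=-4364/849, M3=1130/283, M4=-1838/849, M5=0
seg 0: a=-3, c=M0/2=0, d=(M1−M0)/(6·3)=485/7641, b=Δ0−h0·(2M0+M1)/6=647/849
seg 1: a=1, c=M1/2=485/849, d=(M2−M1)/(6·1)=-889/849, b=Δ1−h1·(2M1+M2)/6=2102/849
seg 2: a=3, c=M2/2=-2182/849, d=(M3−M2)/(6·3)=3877/7641, b=Δ2−h2·(2M2+M3)/6=135/283
seg 3: a=-5, c=M3/2=565/283, d=(M4−M3)/(6·3)=-2614/7641, b=Δ3−h3·(2M3+M4)/6=-352/283
seg 4: a=0, c=M4/2=-919/849, d=(M5−M4)/(6·3)=919/7641, b=Δ4−h4·(2M4+M5)/6=424/283
t_q=9/4 → seg 0, τ=9/4; S=-3+647/849·τ+0·τ²+485/7641·τ³=-10185/18112

  seg 0: a=-3 b=647/849 c=0 d=485/7641
  seg 1: a=1 b=2102/849 c=485/849 d=-889/849
  seg 2: a=3 b=135/283 c=-2182/849 d=3877/7641
  seg 3: a=-5 b=-352/283 c=565/283 d=-2614/7641
  seg 4: a=0 b=424/283 c=-919/849 d=919/7641
S(9/4) = -10185/18112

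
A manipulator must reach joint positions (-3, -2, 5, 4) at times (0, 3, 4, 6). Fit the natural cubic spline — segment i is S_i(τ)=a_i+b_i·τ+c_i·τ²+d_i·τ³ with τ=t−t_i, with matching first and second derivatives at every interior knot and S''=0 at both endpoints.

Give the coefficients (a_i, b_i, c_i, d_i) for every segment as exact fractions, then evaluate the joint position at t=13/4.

  seg 0: a=-3 b=-761/282 c=0 d=95/282
  seg 1: a=-2 b=902/141 c=285/94 d=-685/282
  seg 2: a=5 b=1459/282 c=-200/47 d=100/141
S(13/4) = -1499/6016

Δ: Δ0=1/3, Δ1=7, Δ2=-1/2
row 1: diag=8, rhs=40; c'=1/8, d'=5
row 2: denom=6−1·1/8=47/8; d'=(-45−1·5)/(47/8)=-400/47
back: M2=-400/47
back: M1=5−1/8·-400/47=285/47
M: M0=0, M1=285/47, M2=-400/47, M3=0
seg 0: a=-3, c=M0/2=0, d=(M1−M0)/(6·3)=95/282, b=Δ0−h0·(2M0+M1)/6=-761/282
seg 1: a=-2, c=M1/2=285/94, d=(M2−M1)/(6·1)=-685/282, b=Δ1−h1·(2M1+M2)/6=902/141
seg 2: a=5, c=M2/2=-200/47, d=(M3−M2)/(6·2)=100/141, b=Δ2−h2·(2M2+M3)/6=1459/282
t_q=13/4 → seg 1, τ=1/4; S=-2+902/141·τ+285/94·τ²+-685/282·τ³=-1499/6016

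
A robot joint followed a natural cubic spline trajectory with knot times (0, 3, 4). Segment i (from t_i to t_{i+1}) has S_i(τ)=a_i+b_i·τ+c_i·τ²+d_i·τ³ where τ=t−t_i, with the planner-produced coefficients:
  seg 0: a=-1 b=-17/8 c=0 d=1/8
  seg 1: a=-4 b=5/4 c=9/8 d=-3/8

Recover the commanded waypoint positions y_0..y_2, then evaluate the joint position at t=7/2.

y_0=-1 y_1=-4 y_2=-2
S(7/2) = -201/64

y_0 = S_0(0) = a_0 = -1
y_1 = S_1(0) = a_1 = -4
y_2 = S_1(1) = -2
t_q=7/2 is in segment 1 (τ=1/2); S_1(τ)=-201/64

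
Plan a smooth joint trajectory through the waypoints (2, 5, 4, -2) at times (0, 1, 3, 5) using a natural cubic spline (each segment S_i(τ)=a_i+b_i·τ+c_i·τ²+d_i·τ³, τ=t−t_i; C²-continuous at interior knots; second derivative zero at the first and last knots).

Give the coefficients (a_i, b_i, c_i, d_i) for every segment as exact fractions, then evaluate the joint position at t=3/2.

Δ: Δ0=3, Δ1=-1/2, Δ2=-3
row 1: diag=6, rhs=-21; c'=1/3, d'=-7/2
row 2: denom=8−2·1/3=22/3; d'=(-15−2·-7/2)/(22/3)=-12/11
back: M2=-12/11
back: M1=-7/2−1/3·-12/11=-69/22
M: M0=0, M1=-69/22, M2=-12/11, M3=0
seg 0: a=2, c=M0/2=0, d=(M1−M0)/(6·1)=-23/44, b=Δ0−h0·(2M0+M1)/6=155/44
seg 1: a=5, c=M1/2=-69/44, d=(M2−M1)/(6·2)=15/88, b=Δ1−h1·(2M1+M2)/6=43/22
seg 2: a=4, c=M2/2=-6/11, d=(M3−M2)/(6·2)=1/11, b=Δ2−h2·(2M2+M3)/6=-25/11
t_q=3/2 → seg 1, τ=1/2; S=5+43/22·τ+-69/44·τ²+15/88·τ³=3947/704

  seg 0: a=2 b=155/44 c=0 d=-23/44
  seg 1: a=5 b=43/22 c=-69/44 d=15/88
  seg 2: a=4 b=-25/11 c=-6/11 d=1/11
S(3/2) = 3947/704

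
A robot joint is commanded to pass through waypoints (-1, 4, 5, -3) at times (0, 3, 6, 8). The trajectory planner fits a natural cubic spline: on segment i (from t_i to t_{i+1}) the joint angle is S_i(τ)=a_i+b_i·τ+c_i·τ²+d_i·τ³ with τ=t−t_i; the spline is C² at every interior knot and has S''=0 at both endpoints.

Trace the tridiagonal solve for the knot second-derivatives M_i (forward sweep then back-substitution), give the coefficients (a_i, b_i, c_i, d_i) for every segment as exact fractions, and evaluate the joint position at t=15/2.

Δ: Δ0=5/3, Δ1=1/3, Δ2=-4
row 1: diag=12, rhs=-8; c'=1/4, d'=-2/3
row 2: denom=10−3·1/4=37/4; d'=(-26−3·-2/3)/(37/4)=-96/37
back: M2=-96/37
back: M1=-2/3−1/4·-96/37=-2/111
M: M0=0, M1=-2/111, M2=-96/37, M3=0
seg 0: a=-1, c=M0/2=0, d=(M1−M0)/(6·3)=-1/999, b=Δ0−h0·(2M0+M1)/6=62/37
seg 1: a=4, c=M1/2=-1/111, d=(M2−M1)/(6·3)=-143/999, b=Δ1−h1·(2M1+M2)/6=61/37
seg 2: a=5, c=M2/2=-48/37, d=(M3−M2)/(6·2)=8/37, b=Δ2−h2·(2M2+M3)/6=-84/37
t_q=15/2 → seg 2, τ=3/2; S=5+-84/37·τ+-48/37·τ²+8/37·τ³=-22/37

  seg 0: a=-1 b=62/37 c=0 d=-1/999
  seg 1: a=4 b=61/37 c=-1/111 d=-143/999
  seg 2: a=5 b=-84/37 c=-48/37 d=8/37
S(15/2) = -22/37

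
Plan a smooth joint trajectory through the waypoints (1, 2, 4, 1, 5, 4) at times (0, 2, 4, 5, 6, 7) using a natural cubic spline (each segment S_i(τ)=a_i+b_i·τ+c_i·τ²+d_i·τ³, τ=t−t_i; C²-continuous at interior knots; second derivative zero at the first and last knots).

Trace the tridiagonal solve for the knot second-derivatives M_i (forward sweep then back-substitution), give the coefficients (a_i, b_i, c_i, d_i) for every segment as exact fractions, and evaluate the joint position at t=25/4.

Δ: Δ0=1/2, Δ1=1, Δ2=-3, Δ3=4, Δ4=-1
row 1: diag=8, rhs=3; c'=1/4, d'=3/8
row 2: denom=6−2·1/4=11/2; d'=(-24−2·3/8)/(11/2)=-9/2
row 3: denom=4−1·2/11=42/11; d'=(42−1·-9/2)/(42/11)=341/28
row 4: denom=4−1·11/42=157/42; d'=(-30−1·341/28)/(157/42)=-3543/314
back: M4=-3543/314
back: M3=341/28−11/42·-3543/314=2376/157
back: M2=-9/2−2/11·2376/157=-2277/314
back: M1=3/8−1/4·-2277/314=687/314
M: M0=0, M1=687/314, M2=-2277/314, M3=2376/157, M4=-3543/314, M5=0
seg 0: a=1, c=M0/2=0, d=(M1−M0)/(6·2)=229/1256, b=Δ0−h0·(2M0+M1)/6=-36/157
seg 1: a=2, c=M1/2=687/628, d=(M2−M1)/(6·2)=-247/314, b=Δ1−h1·(2M1+M2)/6=615/314
seg 2: a=4, c=M2/2=-2277/628, d=(M3−M2)/(6·1)=2343/628, b=Δ2−h2·(2M2+M3)/6=-975/314
seg 3: a=1, c=M3/2=1188/157, d=(M4−M3)/(6·1)=-2765/628, b=Δ3−h3·(2M3+M4)/6=525/628
seg 4: a=5, c=M4/2=-3543/628, d=(M5−M4)/(6·1)=1181/628, b=Δ4−h4·(2M4+M5)/6=867/314
t_q=25/4 → seg 4, τ=1/4; S=5+867/314·τ+-3543/628·τ²+1181/628·τ³=215713/40192

  seg 0: a=1 b=-36/157 c=0 d=229/1256
  seg 1: a=2 b=615/314 c=687/628 d=-247/314
  seg 2: a=4 b=-975/314 c=-2277/628 d=2343/628
  seg 3: a=1 b=525/628 c=1188/157 d=-2765/628
  seg 4: a=5 b=867/314 c=-3543/628 d=1181/628
S(25/4) = 215713/40192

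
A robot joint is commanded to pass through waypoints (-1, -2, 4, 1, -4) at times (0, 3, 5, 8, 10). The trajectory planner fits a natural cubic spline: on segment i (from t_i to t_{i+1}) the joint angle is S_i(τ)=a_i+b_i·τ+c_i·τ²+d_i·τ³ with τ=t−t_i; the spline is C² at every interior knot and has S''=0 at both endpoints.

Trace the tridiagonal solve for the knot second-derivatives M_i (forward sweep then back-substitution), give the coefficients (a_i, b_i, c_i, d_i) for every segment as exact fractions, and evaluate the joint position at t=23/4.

Δ: Δ0=-1/3, Δ1=3, Δ2=-1, Δ3=-5/2
row 1: diag=10, rhs=20; c'=1/5, d'=2
row 2: denom=10−2·1/5=48/5; d'=(-24−2·2)/(48/5)=-35/12
row 3: denom=10−3·5/16=145/16; d'=(-9−3·-35/12)/(145/16)=-4/145
back: M3=-4/145
back: M2=-35/12−5/16·-4/145=-253/87
back: M1=2−1/5·-253/87=1123/435
M: M0=0, M1=1123/435, M2=-253/87, M3=-4/145, M4=0
seg 0: a=-1, c=M0/2=0, d=(M1−M0)/(6·3)=1123/7830, b=Δ0−h0·(2M0+M1)/6=-471/290
seg 1: a=-2, c=M1/2=1123/870, d=(M2−M1)/(6·2)=-199/435, b=Δ1−h1·(2M1+M2)/6=326/145
seg 2: a=4, c=M2/2=-253/174, d=(M3−M2)/(6·3)=1253/7830, b=Δ2−h2·(2M2+M3)/6=836/435
seg 3: a=1, c=M3/2=-2/145, d=(M4−M3)/(6·2)=1/435, b=Δ3−h3·(2M3+M4)/6=-2159/870
t_q=23/4 → seg 2, τ=3/4; S=4+836/435·τ+-253/174·τ²+1253/7830·τ³=17413/3712

  seg 0: a=-1 b=-471/290 c=0 d=1123/7830
  seg 1: a=-2 b=326/145 c=1123/870 d=-199/435
  seg 2: a=4 b=836/435 c=-253/174 d=1253/7830
  seg 3: a=1 b=-2159/870 c=-2/145 d=1/435
S(23/4) = 17413/3712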